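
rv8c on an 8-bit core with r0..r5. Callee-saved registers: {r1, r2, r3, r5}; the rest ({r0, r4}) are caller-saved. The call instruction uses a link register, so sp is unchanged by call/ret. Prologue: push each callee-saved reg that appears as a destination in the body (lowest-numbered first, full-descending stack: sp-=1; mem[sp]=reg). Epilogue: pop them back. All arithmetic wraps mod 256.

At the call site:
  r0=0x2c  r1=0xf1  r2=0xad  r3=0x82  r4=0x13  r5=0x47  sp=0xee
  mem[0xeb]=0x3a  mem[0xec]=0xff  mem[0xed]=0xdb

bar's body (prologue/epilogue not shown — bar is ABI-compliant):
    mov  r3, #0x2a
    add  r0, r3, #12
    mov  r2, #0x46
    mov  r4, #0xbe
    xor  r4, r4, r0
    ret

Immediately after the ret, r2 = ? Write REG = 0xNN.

REG = 0xad

prologue: push r2 -> mem[0xed]=0xad, sp=0xed
prologue: push r3 -> mem[0xec]=0x82, sp=0xec
body[0] mov  r3, #0x2a -> r3=0x2a
body[1] add  r0, r3, #12 -> r0=0x36
body[2] mov  r2, #0x46 -> r2=0x46
body[3] mov  r4, #0xbe -> r4=0xbe
body[4] xor  r4, r4, r0 -> r4=0x88
epilogue: pop r3=0x82, sp=0xed
epilogue: pop r2=0xad, sp=0xee
r2 is callee-saved -> restored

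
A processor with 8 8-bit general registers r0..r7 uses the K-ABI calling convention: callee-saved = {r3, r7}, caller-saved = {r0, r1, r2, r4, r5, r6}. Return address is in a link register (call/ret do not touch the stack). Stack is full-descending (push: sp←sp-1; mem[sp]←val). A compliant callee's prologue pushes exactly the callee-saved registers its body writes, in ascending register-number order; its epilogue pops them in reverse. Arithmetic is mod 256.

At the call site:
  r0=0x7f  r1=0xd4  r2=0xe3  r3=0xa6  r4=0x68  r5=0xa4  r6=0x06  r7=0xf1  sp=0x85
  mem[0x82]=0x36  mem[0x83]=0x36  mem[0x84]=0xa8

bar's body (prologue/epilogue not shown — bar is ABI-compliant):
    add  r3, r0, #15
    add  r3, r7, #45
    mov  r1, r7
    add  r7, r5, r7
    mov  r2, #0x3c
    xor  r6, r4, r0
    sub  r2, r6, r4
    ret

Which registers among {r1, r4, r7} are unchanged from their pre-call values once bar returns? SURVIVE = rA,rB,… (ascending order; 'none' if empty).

prologue: push r3 -> mem[0x84]=0xa6, sp=0x84
prologue: push r7 -> mem[0x83]=0xf1, sp=0x83
body[0] add  r3, r0, #15 -> r3=0x8e
body[1] add  r3, r7, #45 -> r3=0x1e
body[2] mov  r1, r7 -> r1=0xf1
body[3] add  r7, r5, r7 -> r7=0x95
body[4] mov  r2, #0x3c -> r2=0x3c
body[5] xor  r6, r4, r0 -> r6=0x17
body[6] sub  r2, r6, r4 -> r2=0xaf
epilogue: pop r7=0xf1, sp=0x84
epilogue: pop r3=0xa6, sp=0x85
r1: caller-saved, written=True
r4: caller-saved, written=False
r7: callee-saved, written=True

SURVIVE = r4,r7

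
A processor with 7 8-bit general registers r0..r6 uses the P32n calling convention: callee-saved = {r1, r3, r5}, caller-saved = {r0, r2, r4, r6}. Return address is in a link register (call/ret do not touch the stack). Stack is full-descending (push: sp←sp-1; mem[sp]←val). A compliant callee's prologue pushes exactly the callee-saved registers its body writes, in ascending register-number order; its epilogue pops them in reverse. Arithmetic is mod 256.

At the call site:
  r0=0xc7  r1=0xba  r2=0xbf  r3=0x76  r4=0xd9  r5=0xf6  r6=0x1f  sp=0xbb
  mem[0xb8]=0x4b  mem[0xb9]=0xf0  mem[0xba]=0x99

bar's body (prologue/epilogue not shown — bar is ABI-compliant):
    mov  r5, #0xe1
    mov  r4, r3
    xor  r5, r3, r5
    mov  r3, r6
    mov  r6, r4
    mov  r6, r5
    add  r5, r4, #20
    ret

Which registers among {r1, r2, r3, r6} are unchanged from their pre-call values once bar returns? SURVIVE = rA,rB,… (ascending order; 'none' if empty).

SURVIVE = r1,r2,r3

prologue: push r3 -> mem[0xba]=0x76, sp=0xba
prologue: push r5 -> mem[0xb9]=0xf6, sp=0xb9
body[0] mov  r5, #0xe1 -> r5=0xe1
body[1] mov  r4, r3 -> r4=0x76
body[2] xor  r5, r3, r5 -> r5=0x97
body[3] mov  r3, r6 -> r3=0x1f
body[4] mov  r6, r4 -> r6=0x76
body[5] mov  r6, r5 -> r6=0x97
body[6] add  r5, r4, #20 -> r5=0x8a
epilogue: pop r5=0xf6, sp=0xba
epilogue: pop r3=0x76, sp=0xbb
r1: callee-saved, written=False
r2: caller-saved, written=False
r3: callee-saved, written=True
r6: caller-saved, written=True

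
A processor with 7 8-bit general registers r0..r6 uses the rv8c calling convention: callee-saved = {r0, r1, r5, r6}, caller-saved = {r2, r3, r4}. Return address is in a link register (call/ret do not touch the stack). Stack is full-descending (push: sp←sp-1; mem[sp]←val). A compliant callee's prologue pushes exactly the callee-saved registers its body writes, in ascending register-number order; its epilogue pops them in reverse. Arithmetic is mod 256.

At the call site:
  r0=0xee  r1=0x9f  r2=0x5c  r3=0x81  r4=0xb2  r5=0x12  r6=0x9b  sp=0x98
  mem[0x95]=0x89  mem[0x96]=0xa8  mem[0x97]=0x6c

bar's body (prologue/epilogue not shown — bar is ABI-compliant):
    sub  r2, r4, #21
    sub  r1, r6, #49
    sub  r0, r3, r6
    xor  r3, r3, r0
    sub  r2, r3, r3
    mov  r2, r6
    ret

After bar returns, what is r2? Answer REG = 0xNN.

prologue: push r0 -> mem[0x97]=0xee, sp=0x97
prologue: push r1 -> mem[0x96]=0x9f, sp=0x96
body[0] sub  r2, r4, #21 -> r2=0x9d
body[1] sub  r1, r6, #49 -> r1=0x6a
body[2] sub  r0, r3, r6 -> r0=0xe6
body[3] xor  r3, r3, r0 -> r3=0x67
body[4] sub  r2, r3, r3 -> r2=0x00
body[5] mov  r2, r6 -> r2=0x9b
epilogue: pop r1=0x9f, sp=0x97
epilogue: pop r0=0xee, sp=0x98
r2 is caller-saved -> body value

REG = 0x9b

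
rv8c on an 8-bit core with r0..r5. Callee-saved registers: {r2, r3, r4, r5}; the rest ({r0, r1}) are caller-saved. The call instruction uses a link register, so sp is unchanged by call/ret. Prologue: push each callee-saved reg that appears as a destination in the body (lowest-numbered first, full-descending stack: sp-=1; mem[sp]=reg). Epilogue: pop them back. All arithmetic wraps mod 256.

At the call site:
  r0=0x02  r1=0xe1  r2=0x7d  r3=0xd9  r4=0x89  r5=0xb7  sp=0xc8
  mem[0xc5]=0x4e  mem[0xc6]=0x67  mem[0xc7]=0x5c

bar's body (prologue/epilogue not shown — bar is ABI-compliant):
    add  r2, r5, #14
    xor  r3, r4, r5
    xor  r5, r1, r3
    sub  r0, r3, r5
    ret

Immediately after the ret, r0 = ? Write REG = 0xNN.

prologue: push r2 -> mem[0xc7]=0x7d, sp=0xc7
prologue: push r3 -> mem[0xc6]=0xd9, sp=0xc6
prologue: push r5 -> mem[0xc5]=0xb7, sp=0xc5
body[0] add  r2, r5, #14 -> r2=0xc5
body[1] xor  r3, r4, r5 -> r3=0x3e
body[2] xor  r5, r1, r3 -> r5=0xdf
body[3] sub  r0, r3, r5 -> r0=0x5f
epilogue: pop r5=0xb7, sp=0xc6
epilogue: pop r3=0xd9, sp=0xc7
epilogue: pop r2=0x7d, sp=0xc8
r0 is caller-saved -> body value

REG = 0x5f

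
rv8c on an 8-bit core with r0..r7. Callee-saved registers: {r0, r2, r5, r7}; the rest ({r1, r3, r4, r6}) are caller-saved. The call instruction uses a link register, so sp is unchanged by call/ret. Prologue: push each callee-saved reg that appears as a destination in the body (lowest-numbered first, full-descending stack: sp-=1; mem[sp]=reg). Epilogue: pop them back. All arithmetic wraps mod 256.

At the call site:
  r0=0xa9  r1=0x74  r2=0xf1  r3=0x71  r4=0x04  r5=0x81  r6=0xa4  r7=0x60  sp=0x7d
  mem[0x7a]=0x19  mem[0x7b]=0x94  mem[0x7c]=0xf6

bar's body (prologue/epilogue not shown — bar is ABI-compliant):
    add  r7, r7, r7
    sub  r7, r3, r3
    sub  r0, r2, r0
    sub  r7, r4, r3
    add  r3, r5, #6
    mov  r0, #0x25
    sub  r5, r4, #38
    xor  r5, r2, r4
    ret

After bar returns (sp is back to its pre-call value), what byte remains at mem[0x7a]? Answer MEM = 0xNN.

prologue: push r0 -> mem[0x7c]=0xa9, sp=0x7c
prologue: push r5 -> mem[0x7b]=0x81, sp=0x7b
prologue: push r7 -> mem[0x7a]=0x60, sp=0x7a
body[0] add  r7, r7, r7 -> r7=0xc0
body[1] sub  r7, r3, r3 -> r7=0x00
body[2] sub  r0, r2, r0 -> r0=0x48
body[3] sub  r7, r4, r3 -> r7=0x93
body[4] add  r3, r5, #6 -> r3=0x87
body[5] mov  r0, #0x25 -> r0=0x25
body[6] sub  r5, r4, #38 -> r5=0xde
body[7] xor  r5, r2, r4 -> r5=0xf5
epilogue: pop r7=0x60, sp=0x7b
epilogue: pop r5=0x81, sp=0x7c
epilogue: pop r0=0xa9, sp=0x7d
prologue pushed ['r0', 'r5', 'r7'] at ['0x7c', '0x7b', '0x7a']

MEM = 0x60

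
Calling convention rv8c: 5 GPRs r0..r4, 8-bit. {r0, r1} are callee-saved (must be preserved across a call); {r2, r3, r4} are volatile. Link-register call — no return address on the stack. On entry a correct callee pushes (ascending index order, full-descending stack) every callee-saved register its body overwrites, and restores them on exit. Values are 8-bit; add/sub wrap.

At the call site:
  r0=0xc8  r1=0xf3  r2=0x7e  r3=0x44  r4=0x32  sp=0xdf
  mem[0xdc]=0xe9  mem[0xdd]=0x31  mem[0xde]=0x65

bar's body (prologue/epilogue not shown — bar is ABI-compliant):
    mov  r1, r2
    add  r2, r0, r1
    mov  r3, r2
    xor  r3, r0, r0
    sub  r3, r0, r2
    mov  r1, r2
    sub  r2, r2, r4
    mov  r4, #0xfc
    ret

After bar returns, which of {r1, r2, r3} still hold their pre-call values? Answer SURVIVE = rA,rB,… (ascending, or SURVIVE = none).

SURVIVE = r1

prologue: push r1 -> mem[0xde]=0xf3, sp=0xde
body[0] mov  r1, r2 -> r1=0x7e
body[1] add  r2, r0, r1 -> r2=0x46
body[2] mov  r3, r2 -> r3=0x46
body[3] xor  r3, r0, r0 -> r3=0x00
body[4] sub  r3, r0, r2 -> r3=0x82
body[5] mov  r1, r2 -> r1=0x46
body[6] sub  r2, r2, r4 -> r2=0x14
body[7] mov  r4, #0xfc -> r4=0xfc
epilogue: pop r1=0xf3, sp=0xdf
r1: callee-saved, written=True
r2: caller-saved, written=True
r3: caller-saved, written=True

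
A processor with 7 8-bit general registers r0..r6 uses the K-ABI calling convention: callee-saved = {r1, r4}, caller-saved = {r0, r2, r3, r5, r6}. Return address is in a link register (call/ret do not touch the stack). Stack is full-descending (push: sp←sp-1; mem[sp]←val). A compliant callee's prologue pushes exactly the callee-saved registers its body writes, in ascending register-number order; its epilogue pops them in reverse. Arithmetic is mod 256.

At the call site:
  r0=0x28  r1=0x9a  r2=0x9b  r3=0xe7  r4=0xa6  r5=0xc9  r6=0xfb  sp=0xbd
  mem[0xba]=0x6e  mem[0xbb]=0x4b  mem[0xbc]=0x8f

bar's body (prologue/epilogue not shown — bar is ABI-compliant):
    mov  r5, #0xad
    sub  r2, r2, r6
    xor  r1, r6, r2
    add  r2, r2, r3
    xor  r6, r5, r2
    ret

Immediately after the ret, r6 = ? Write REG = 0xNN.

prologue: push r1 → mem[0xbc]=0x9a, sp=0xbc
body[0] mov  r5, #0xad → r5=0xad
body[1] sub  r2, r2, r6 → r2=0xa0
body[2] xor  r1, r6, r2 → r1=0x5b
body[3] add  r2, r2, r3 → r2=0x87
body[4] xor  r6, r5, r2 → r6=0x2a
epilogue: pop r1=0x9a, sp=0xbd
r6 is caller-saved → body value

REG = 0x2a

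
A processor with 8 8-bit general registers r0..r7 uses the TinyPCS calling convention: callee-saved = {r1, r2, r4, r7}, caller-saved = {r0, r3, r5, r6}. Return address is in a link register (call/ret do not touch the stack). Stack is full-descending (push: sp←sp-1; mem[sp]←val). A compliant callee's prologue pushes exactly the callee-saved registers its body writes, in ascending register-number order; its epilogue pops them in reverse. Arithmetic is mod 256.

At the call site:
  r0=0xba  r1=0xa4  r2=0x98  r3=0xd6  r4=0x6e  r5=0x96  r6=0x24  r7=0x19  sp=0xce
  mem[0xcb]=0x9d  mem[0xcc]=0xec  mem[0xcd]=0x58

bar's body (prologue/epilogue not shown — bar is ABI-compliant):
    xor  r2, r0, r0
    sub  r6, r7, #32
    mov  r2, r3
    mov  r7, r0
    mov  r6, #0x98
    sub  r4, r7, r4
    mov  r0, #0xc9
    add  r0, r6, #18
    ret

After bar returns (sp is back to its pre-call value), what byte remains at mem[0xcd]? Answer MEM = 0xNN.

MEM = 0x98

prologue: push r2 → mem[0xcd]=0x98, sp=0xcd
prologue: push r4 → mem[0xcc]=0x6e, sp=0xcc
prologue: push r7 → mem[0xcb]=0x19, sp=0xcb
body[0] xor  r2, r0, r0 → r2=0x00
body[1] sub  r6, r7, #32 → r6=0xf9
body[2] mov  r2, r3 → r2=0xd6
body[3] mov  r7, r0 → r7=0xba
body[4] mov  r6, #0x98 → r6=0x98
body[5] sub  r4, r7, r4 → r4=0x4c
body[6] mov  r0, #0xc9 → r0=0xc9
body[7] add  r0, r6, #18 → r0=0xaa
epilogue: pop r7=0x19, sp=0xcc
epilogue: pop r4=0x6e, sp=0xcd
epilogue: pop r2=0x98, sp=0xce
prologue pushed ['r2', 'r4', 'r7'] at ['0xcd', '0xcc', '0xcb']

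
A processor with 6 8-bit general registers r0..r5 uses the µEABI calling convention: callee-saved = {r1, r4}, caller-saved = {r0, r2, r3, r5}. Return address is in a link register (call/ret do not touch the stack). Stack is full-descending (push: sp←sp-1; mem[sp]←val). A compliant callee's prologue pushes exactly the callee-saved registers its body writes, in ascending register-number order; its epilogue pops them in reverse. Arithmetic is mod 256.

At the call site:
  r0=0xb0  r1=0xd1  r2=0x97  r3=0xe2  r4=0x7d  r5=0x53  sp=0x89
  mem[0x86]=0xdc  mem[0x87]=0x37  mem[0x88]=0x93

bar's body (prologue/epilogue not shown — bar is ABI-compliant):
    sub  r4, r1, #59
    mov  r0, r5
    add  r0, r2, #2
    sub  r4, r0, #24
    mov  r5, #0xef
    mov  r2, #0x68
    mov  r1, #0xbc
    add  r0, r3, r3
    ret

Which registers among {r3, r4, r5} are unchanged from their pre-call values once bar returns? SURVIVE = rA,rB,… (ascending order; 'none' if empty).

SURVIVE = r3,r4

prologue: push r1 -> mem[0x88]=0xd1, sp=0x88
prologue: push r4 -> mem[0x87]=0x7d, sp=0x87
body[0] sub  r4, r1, #59 -> r4=0x96
body[1] mov  r0, r5 -> r0=0x53
body[2] add  r0, r2, #2 -> r0=0x99
body[3] sub  r4, r0, #24 -> r4=0x81
body[4] mov  r5, #0xef -> r5=0xef
body[5] mov  r2, #0x68 -> r2=0x68
body[6] mov  r1, #0xbc -> r1=0xbc
body[7] add  r0, r3, r3 -> r0=0xc4
epilogue: pop r4=0x7d, sp=0x88
epilogue: pop r1=0xd1, sp=0x89
r3: caller-saved, written=False
r4: callee-saved, written=True
r5: caller-saved, written=True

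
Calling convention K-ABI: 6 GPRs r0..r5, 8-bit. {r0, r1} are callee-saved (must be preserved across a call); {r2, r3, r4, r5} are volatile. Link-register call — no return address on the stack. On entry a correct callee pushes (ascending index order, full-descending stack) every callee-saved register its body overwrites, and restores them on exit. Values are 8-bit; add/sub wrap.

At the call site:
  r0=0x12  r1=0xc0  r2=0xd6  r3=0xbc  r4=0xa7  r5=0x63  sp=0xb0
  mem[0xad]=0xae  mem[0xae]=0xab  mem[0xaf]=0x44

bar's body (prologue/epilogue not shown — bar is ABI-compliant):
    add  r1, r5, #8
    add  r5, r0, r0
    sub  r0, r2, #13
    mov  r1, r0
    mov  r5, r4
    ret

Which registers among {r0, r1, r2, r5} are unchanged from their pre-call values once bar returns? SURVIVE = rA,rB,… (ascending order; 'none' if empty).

SURVIVE = r0,r1,r2

prologue: push r0 -> mem[0xaf]=0x12, sp=0xaf
prologue: push r1 -> mem[0xae]=0xc0, sp=0xae
body[0] add  r1, r5, #8 -> r1=0x6b
body[1] add  r5, r0, r0 -> r5=0x24
body[2] sub  r0, r2, #13 -> r0=0xc9
body[3] mov  r1, r0 -> r1=0xc9
body[4] mov  r5, r4 -> r5=0xa7
epilogue: pop r1=0xc0, sp=0xaf
epilogue: pop r0=0x12, sp=0xb0
r0: callee-saved, written=True
r1: callee-saved, written=True
r2: caller-saved, written=False
r5: caller-saved, written=True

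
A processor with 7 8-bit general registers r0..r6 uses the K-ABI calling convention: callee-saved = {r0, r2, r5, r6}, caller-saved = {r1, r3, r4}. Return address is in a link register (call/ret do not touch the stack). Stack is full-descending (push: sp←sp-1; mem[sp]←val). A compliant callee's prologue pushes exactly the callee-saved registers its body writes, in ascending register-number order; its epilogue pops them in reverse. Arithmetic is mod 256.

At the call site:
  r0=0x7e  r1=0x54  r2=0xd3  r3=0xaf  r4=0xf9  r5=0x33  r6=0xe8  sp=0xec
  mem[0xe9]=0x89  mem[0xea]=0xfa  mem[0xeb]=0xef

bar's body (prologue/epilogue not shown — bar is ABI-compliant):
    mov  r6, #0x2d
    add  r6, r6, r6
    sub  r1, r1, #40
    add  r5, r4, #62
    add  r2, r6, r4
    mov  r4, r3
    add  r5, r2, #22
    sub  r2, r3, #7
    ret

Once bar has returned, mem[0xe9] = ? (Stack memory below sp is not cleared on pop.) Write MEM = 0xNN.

MEM = 0xe8

prologue: push r2 → mem[0xeb]=0xd3, sp=0xeb
prologue: push r5 → mem[0xea]=0x33, sp=0xea
prologue: push r6 → mem[0xe9]=0xe8, sp=0xe9
body[0] mov  r6, #0x2d → r6=0x2d
body[1] add  r6, r6, r6 → r6=0x5a
body[2] sub  r1, r1, #40 → r1=0x2c
body[3] add  r5, r4, #62 → r5=0x37
body[4] add  r2, r6, r4 → r2=0x53
body[5] mov  r4, r3 → r4=0xaf
body[6] add  r5, r2, #22 → r5=0x69
body[7] sub  r2, r3, #7 → r2=0xa8
epilogue: pop r6=0xe8, sp=0xea
epilogue: pop r5=0x33, sp=0xeb
epilogue: pop r2=0xd3, sp=0xec
prologue pushed ['r2', 'r5', 'r6'] at ['0xeb', '0xea', '0xe9']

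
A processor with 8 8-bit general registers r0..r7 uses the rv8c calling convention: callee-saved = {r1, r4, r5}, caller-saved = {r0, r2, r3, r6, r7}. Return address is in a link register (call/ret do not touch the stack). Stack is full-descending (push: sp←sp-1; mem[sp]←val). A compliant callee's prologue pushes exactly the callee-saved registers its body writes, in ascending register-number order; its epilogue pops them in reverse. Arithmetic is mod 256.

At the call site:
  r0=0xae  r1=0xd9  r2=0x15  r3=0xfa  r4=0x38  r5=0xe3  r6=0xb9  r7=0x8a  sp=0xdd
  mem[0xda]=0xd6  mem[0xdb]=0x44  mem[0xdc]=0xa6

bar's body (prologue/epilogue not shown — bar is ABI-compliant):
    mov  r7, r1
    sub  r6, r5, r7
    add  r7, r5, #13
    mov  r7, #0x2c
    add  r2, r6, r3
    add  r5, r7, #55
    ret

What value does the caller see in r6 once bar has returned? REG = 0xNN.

prologue: push r5 -> mem[0xdc]=0xe3, sp=0xdc
body[0] mov  r7, r1 -> r7=0xd9
body[1] sub  r6, r5, r7 -> r6=0x0a
body[2] add  r7, r5, #13 -> r7=0xf0
body[3] mov  r7, #0x2c -> r7=0x2c
body[4] add  r2, r6, r3 -> r2=0x04
body[5] add  r5, r7, #55 -> r5=0x63
epilogue: pop r5=0xe3, sp=0xdd
r6 is caller-saved -> body value

REG = 0x0a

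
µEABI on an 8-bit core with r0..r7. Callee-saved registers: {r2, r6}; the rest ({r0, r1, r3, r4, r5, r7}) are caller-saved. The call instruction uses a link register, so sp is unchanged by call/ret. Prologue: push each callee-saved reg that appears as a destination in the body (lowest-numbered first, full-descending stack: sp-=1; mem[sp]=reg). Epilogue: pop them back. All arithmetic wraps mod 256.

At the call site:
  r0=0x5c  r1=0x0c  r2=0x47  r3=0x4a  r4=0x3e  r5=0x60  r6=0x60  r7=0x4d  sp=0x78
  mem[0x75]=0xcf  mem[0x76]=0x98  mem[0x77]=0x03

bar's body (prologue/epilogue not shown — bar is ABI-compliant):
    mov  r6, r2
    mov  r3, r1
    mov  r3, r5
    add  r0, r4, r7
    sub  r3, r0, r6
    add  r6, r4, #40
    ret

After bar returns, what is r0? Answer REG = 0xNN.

REG = 0x8b

prologue: push r6 → mem[0x77]=0x60, sp=0x77
body[0] mov  r6, r2 → r6=0x47
body[1] mov  r3, r1 → r3=0x0c
body[2] mov  r3, r5 → r3=0x60
body[3] add  r0, r4, r7 → r0=0x8b
body[4] sub  r3, r0, r6 → r3=0x44
body[5] add  r6, r4, #40 → r6=0x66
epilogue: pop r6=0x60, sp=0x78
r0 is caller-saved → body value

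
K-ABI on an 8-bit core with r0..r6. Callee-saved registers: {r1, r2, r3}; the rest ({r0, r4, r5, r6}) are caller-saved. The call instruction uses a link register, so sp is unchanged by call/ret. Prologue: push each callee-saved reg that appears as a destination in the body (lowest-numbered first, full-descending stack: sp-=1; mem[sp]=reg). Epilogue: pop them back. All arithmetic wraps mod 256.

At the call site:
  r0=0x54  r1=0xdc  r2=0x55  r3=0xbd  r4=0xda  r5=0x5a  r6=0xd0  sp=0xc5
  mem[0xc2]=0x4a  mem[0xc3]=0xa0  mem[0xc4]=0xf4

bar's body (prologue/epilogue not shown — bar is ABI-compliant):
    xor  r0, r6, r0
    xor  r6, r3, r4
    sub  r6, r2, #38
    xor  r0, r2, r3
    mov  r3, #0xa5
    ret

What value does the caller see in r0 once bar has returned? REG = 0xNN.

prologue: push r3 → mem[0xc4]=0xbd, sp=0xc4
body[0] xor  r0, r6, r0 → r0=0x84
body[1] xor  r6, r3, r4 → r6=0x67
body[2] sub  r6, r2, #38 → r6=0x2f
body[3] xor  r0, r2, r3 → r0=0xe8
body[4] mov  r3, #0xa5 → r3=0xa5
epilogue: pop r3=0xbd, sp=0xc5
r0 is caller-saved → body value

REG = 0xe8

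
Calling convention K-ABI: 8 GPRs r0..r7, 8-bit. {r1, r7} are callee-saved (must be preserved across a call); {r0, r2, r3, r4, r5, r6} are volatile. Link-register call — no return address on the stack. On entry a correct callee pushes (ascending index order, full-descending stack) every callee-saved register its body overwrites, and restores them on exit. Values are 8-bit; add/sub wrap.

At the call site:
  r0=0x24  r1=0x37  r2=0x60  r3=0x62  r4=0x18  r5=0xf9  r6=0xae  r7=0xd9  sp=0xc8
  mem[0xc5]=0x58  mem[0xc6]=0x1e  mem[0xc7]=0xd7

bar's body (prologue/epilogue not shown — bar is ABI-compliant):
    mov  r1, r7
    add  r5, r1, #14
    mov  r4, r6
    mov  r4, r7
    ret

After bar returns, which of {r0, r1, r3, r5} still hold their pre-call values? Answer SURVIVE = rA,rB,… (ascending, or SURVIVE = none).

prologue: push r1 → mem[0xc7]=0x37, sp=0xc7
body[0] mov  r1, r7 → r1=0xd9
body[1] add  r5, r1, #14 → r5=0xe7
body[2] mov  r4, r6 → r4=0xae
body[3] mov  r4, r7 → r4=0xd9
epilogue: pop r1=0x37, sp=0xc8
r0: caller-saved, written=False
r1: callee-saved, written=True
r3: caller-saved, written=False
r5: caller-saved, written=True

SURVIVE = r0,r1,r3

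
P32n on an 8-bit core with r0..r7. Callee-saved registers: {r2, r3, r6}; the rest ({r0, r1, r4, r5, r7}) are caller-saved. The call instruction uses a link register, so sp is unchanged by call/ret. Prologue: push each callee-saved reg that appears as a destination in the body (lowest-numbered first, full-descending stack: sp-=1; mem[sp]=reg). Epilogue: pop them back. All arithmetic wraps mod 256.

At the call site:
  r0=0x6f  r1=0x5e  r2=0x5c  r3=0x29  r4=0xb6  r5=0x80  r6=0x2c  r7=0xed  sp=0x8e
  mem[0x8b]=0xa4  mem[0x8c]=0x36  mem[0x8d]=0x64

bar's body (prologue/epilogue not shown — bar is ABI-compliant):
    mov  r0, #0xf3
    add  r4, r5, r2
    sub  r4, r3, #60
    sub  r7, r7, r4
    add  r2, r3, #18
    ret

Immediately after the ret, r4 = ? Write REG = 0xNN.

prologue: push r2 → mem[0x8d]=0x5c, sp=0x8d
body[0] mov  r0, #0xf3 → r0=0xf3
body[1] add  r4, r5, r2 → r4=0xdc
body[2] sub  r4, r3, #60 → r4=0xed
body[3] sub  r7, r7, r4 → r7=0x00
body[4] add  r2, r3, #18 → r2=0x3b
epilogue: pop r2=0x5c, sp=0x8e
r4 is caller-saved → body value

REG = 0xed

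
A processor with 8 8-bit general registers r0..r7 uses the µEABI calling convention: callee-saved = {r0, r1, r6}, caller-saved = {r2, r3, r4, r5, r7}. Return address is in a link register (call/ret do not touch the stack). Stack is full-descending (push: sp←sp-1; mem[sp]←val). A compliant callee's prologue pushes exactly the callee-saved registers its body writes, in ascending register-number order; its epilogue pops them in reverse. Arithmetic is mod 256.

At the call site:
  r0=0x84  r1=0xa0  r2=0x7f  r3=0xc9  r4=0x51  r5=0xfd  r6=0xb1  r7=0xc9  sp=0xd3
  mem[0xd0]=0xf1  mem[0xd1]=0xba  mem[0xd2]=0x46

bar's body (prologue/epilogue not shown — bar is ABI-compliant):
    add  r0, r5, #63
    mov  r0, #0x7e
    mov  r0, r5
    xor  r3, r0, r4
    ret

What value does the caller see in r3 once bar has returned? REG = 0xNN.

REG = 0xac

prologue: push r0 → mem[0xd2]=0x84, sp=0xd2
body[0] add  r0, r5, #63 → r0=0x3c
body[1] mov  r0, #0x7e → r0=0x7e
body[2] mov  r0, r5 → r0=0xfd
body[3] xor  r3, r0, r4 → r3=0xac
epilogue: pop r0=0x84, sp=0xd3
r3 is caller-saved → body value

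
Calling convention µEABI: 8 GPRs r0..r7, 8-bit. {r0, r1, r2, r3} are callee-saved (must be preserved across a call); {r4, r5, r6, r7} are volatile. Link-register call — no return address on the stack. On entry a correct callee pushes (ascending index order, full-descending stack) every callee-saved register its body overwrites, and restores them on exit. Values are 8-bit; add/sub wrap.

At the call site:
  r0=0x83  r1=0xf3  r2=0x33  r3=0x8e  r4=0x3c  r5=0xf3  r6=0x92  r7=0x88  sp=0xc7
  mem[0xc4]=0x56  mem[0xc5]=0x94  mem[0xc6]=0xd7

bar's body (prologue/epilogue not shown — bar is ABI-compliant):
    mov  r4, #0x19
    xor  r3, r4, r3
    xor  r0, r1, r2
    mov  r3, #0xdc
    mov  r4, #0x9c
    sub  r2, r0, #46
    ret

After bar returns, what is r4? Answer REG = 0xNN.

REG = 0x9c

prologue: push r0 → mem[0xc6]=0x83, sp=0xc6
prologue: push r2 → mem[0xc5]=0x33, sp=0xc5
prologue: push r3 → mem[0xc4]=0x8e, sp=0xc4
body[0] mov  r4, #0x19 → r4=0x19
body[1] xor  r3, r4, r3 → r3=0x97
body[2] xor  r0, r1, r2 → r0=0xc0
body[3] mov  r3, #0xdc → r3=0xdc
body[4] mov  r4, #0x9c → r4=0x9c
body[5] sub  r2, r0, #46 → r2=0x92
epilogue: pop r3=0x8e, sp=0xc5
epilogue: pop r2=0x33, sp=0xc6
epilogue: pop r0=0x83, sp=0xc7
r4 is caller-saved → body value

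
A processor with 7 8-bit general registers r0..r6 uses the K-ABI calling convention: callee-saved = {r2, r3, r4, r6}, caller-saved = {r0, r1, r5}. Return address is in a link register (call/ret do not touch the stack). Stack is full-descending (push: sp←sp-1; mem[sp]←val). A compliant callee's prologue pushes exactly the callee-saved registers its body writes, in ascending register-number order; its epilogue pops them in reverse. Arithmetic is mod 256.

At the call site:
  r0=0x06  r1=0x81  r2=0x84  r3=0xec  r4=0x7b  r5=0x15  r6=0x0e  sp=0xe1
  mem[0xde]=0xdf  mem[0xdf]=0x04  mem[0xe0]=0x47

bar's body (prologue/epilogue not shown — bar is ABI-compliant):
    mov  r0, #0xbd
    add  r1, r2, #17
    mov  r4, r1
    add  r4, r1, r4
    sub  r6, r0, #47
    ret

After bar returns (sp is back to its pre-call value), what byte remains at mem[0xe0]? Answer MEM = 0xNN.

prologue: push r4 -> mem[0xe0]=0x7b, sp=0xe0
prologue: push r6 -> mem[0xdf]=0x0e, sp=0xdf
body[0] mov  r0, #0xbd -> r0=0xbd
body[1] add  r1, r2, #17 -> r1=0x95
body[2] mov  r4, r1 -> r4=0x95
body[3] add  r4, r1, r4 -> r4=0x2a
body[4] sub  r6, r0, #47 -> r6=0x8e
epilogue: pop r6=0x0e, sp=0xe0
epilogue: pop r4=0x7b, sp=0xe1
prologue pushed ['r4', 'r6'] at ['0xe0', '0xdf']

MEM = 0x7b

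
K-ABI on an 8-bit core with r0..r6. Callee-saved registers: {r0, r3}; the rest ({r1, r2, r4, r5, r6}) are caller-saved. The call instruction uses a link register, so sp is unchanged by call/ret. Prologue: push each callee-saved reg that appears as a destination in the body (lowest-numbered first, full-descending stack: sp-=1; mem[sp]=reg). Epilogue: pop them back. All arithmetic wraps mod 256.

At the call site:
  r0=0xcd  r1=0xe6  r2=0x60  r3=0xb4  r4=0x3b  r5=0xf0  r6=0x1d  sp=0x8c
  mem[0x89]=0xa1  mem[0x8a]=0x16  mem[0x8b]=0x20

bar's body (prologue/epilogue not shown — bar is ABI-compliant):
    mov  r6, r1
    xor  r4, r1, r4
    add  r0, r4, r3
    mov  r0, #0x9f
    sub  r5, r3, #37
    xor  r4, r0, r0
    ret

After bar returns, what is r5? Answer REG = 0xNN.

prologue: push r0 -> mem[0x8b]=0xcd, sp=0x8b
body[0] mov  r6, r1 -> r6=0xe6
body[1] xor  r4, r1, r4 -> r4=0xdd
body[2] add  r0, r4, r3 -> r0=0x91
body[3] mov  r0, #0x9f -> r0=0x9f
body[4] sub  r5, r3, #37 -> r5=0x8f
body[5] xor  r4, r0, r0 -> r4=0x00
epilogue: pop r0=0xcd, sp=0x8c
r5 is caller-saved -> body value

REG = 0x8f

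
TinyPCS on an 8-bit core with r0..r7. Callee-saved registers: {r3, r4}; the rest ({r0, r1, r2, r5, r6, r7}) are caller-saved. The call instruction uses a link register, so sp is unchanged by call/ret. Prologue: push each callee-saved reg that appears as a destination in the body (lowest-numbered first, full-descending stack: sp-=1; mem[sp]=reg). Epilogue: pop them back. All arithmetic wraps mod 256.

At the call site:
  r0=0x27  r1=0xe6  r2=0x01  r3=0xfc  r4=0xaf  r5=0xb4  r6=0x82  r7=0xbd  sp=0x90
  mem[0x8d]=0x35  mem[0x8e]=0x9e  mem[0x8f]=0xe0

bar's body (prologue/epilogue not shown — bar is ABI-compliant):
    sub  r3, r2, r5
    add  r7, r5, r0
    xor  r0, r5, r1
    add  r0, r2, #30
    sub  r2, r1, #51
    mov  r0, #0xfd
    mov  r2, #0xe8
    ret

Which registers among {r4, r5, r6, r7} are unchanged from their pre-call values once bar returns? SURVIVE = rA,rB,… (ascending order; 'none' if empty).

SURVIVE = r4,r5,r6

prologue: push r3 -> mem[0x8f]=0xfc, sp=0x8f
body[0] sub  r3, r2, r5 -> r3=0x4d
body[1] add  r7, r5, r0 -> r7=0xdb
body[2] xor  r0, r5, r1 -> r0=0x52
body[3] add  r0, r2, #30 -> r0=0x1f
body[4] sub  r2, r1, #51 -> r2=0xb3
body[5] mov  r0, #0xfd -> r0=0xfd
body[6] mov  r2, #0xe8 -> r2=0xe8
epilogue: pop r3=0xfc, sp=0x90
r4: callee-saved, written=False
r5: caller-saved, written=False
r6: caller-saved, written=False
r7: caller-saved, written=True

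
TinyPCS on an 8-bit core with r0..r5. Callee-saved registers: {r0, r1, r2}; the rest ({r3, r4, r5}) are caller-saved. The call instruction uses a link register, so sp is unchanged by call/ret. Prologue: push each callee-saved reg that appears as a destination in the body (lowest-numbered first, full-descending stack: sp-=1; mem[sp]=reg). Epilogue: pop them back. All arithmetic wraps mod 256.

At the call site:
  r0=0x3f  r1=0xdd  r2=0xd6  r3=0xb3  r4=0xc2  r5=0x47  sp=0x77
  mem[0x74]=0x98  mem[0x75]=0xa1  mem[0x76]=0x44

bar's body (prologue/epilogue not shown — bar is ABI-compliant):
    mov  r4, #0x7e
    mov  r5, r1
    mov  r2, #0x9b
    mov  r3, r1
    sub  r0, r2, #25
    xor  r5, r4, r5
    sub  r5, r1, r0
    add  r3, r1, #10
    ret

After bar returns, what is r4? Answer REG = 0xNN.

REG = 0x7e

prologue: push r0 -> mem[0x76]=0x3f, sp=0x76
prologue: push r2 -> mem[0x75]=0xd6, sp=0x75
body[0] mov  r4, #0x7e -> r4=0x7e
body[1] mov  r5, r1 -> r5=0xdd
body[2] mov  r2, #0x9b -> r2=0x9b
body[3] mov  r3, r1 -> r3=0xdd
body[4] sub  r0, r2, #25 -> r0=0x82
body[5] xor  r5, r4, r5 -> r5=0xa3
body[6] sub  r5, r1, r0 -> r5=0x5b
body[7] add  r3, r1, #10 -> r3=0xe7
epilogue: pop r2=0xd6, sp=0x76
epilogue: pop r0=0x3f, sp=0x77
r4 is caller-saved -> body value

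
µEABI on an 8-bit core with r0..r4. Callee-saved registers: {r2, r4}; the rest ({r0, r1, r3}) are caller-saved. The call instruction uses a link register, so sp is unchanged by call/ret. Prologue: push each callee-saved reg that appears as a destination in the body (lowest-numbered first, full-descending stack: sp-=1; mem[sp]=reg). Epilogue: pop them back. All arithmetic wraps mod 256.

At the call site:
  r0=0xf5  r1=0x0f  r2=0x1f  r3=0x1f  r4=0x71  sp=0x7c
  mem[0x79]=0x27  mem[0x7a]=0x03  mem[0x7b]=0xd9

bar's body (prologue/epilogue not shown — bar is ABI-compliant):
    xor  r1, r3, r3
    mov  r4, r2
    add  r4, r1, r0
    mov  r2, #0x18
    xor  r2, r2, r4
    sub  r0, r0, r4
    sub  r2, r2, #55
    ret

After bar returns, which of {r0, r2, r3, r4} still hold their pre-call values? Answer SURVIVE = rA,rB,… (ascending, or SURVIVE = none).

SURVIVE = r2,r3,r4

prologue: push r2 → mem[0x7b]=0x1f, sp=0x7b
prologue: push r4 → mem[0x7a]=0x71, sp=0x7a
body[0] xor  r1, r3, r3 → r1=0x00
body[1] mov  r4, r2 → r4=0x1f
body[2] add  r4, r1, r0 → r4=0xf5
body[3] mov  r2, #0x18 → r2=0x18
body[4] xor  r2, r2, r4 → r2=0xed
body[5] sub  r0, r0, r4 → r0=0x00
body[6] sub  r2, r2, #55 → r2=0xb6
epilogue: pop r4=0x71, sp=0x7b
epilogue: pop r2=0x1f, sp=0x7c
r0: caller-saved, written=True
r2: callee-saved, written=True
r3: caller-saved, written=False
r4: callee-saved, written=True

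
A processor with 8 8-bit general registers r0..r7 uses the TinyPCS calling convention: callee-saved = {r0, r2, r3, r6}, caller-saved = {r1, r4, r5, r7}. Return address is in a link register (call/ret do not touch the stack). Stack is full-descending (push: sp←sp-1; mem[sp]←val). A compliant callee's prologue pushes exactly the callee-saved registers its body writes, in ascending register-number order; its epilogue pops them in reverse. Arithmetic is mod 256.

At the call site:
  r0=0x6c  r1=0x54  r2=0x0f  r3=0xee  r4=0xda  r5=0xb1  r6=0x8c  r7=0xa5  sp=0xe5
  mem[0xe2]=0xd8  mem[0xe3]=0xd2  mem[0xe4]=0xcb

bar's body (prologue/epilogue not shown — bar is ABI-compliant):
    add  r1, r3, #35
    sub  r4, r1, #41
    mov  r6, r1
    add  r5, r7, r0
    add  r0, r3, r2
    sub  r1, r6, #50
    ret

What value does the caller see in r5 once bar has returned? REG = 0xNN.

REG = 0x11

prologue: push r0 → mem[0xe4]=0x6c, sp=0xe4
prologue: push r6 → mem[0xe3]=0x8c, sp=0xe3
body[0] add  r1, r3, #35 → r1=0x11
body[1] sub  r4, r1, #41 → r4=0xe8
body[2] mov  r6, r1 → r6=0x11
body[3] add  r5, r7, r0 → r5=0x11
body[4] add  r0, r3, r2 → r0=0xfd
body[5] sub  r1, r6, #50 → r1=0xdf
epilogue: pop r6=0x8c, sp=0xe4
epilogue: pop r0=0x6c, sp=0xe5
r5 is caller-saved → body value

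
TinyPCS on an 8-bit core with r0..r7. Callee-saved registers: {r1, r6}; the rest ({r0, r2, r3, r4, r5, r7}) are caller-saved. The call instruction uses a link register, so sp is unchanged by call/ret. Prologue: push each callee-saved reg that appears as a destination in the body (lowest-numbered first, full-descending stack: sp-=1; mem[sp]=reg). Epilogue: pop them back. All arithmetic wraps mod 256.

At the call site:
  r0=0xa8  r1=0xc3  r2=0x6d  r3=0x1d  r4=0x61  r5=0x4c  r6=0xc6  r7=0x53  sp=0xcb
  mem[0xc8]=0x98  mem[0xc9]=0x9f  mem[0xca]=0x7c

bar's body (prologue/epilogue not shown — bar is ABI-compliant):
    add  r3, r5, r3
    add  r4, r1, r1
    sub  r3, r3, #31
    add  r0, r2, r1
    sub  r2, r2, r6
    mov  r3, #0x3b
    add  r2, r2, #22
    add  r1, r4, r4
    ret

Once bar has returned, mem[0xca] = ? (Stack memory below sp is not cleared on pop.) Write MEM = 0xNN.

prologue: push r1 → mem[0xca]=0xc3, sp=0xca
body[0] add  r3, r5, r3 → r3=0x69
body[1] add  r4, r1, r1 → r4=0x86
body[2] sub  r3, r3, #31 → r3=0x4a
body[3] add  r0, r2, r1 → r0=0x30
body[4] sub  r2, r2, r6 → r2=0xa7
body[5] mov  r3, #0x3b → r3=0x3b
body[6] add  r2, r2, #22 → r2=0xbd
body[7] add  r1, r4, r4 → r1=0x0c
epilogue: pop r1=0xc3, sp=0xcb
prologue pushed ['r1'] at ['0xca']

MEM = 0xc3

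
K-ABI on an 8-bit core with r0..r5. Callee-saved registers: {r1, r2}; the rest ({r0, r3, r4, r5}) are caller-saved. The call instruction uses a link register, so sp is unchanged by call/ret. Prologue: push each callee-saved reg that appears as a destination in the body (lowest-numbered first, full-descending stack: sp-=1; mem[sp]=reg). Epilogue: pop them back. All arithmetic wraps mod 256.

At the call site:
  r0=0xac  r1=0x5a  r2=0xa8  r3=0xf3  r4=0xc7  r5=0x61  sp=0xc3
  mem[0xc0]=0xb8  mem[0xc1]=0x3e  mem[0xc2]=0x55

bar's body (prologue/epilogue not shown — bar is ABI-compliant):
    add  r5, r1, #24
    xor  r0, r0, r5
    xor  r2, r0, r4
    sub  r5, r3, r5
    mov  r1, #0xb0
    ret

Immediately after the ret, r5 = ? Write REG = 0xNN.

REG = 0x81

prologue: push r1 -> mem[0xc2]=0x5a, sp=0xc2
prologue: push r2 -> mem[0xc1]=0xa8, sp=0xc1
body[0] add  r5, r1, #24 -> r5=0x72
body[1] xor  r0, r0, r5 -> r0=0xde
body[2] xor  r2, r0, r4 -> r2=0x19
body[3] sub  r5, r3, r5 -> r5=0x81
body[4] mov  r1, #0xb0 -> r1=0xb0
epilogue: pop r2=0xa8, sp=0xc2
epilogue: pop r1=0x5a, sp=0xc3
r5 is caller-saved -> body value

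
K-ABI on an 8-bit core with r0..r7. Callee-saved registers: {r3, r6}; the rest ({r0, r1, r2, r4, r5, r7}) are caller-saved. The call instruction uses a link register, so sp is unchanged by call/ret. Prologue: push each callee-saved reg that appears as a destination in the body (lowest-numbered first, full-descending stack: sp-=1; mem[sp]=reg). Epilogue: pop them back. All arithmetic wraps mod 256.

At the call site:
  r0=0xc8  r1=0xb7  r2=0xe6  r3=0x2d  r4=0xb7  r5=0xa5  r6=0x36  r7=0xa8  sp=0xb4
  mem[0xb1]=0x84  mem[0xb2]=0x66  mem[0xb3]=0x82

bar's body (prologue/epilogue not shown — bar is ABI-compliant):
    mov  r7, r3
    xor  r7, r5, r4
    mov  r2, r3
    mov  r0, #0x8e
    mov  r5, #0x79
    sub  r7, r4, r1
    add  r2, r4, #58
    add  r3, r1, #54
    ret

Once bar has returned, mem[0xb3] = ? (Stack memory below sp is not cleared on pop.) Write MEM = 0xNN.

prologue: push r3 -> mem[0xb3]=0x2d, sp=0xb3
body[0] mov  r7, r3 -> r7=0x2d
body[1] xor  r7, r5, r4 -> r7=0x12
body[2] mov  r2, r3 -> r2=0x2d
body[3] mov  r0, #0x8e -> r0=0x8e
body[4] mov  r5, #0x79 -> r5=0x79
body[5] sub  r7, r4, r1 -> r7=0x00
body[6] add  r2, r4, #58 -> r2=0xf1
body[7] add  r3, r1, #54 -> r3=0xed
epilogue: pop r3=0x2d, sp=0xb4
prologue pushed ['r3'] at ['0xb3']

MEM = 0x2d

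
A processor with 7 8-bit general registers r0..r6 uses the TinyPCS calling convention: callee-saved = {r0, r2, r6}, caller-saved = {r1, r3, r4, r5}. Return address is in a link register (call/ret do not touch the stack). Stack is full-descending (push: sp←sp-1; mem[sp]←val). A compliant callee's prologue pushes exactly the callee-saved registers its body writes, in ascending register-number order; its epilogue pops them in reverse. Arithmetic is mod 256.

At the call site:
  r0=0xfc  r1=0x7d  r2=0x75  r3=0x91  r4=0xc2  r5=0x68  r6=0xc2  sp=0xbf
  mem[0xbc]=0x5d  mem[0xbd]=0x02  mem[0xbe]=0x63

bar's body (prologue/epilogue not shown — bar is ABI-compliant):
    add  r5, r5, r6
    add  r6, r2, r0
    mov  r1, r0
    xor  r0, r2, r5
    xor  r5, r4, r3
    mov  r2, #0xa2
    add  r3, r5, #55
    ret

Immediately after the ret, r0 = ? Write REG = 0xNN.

prologue: push r0 -> mem[0xbe]=0xfc, sp=0xbe
prologue: push r2 -> mem[0xbd]=0x75, sp=0xbd
prologue: push r6 -> mem[0xbc]=0xc2, sp=0xbc
body[0] add  r5, r5, r6 -> r5=0x2a
body[1] add  r6, r2, r0 -> r6=0x71
body[2] mov  r1, r0 -> r1=0xfc
body[3] xor  r0, r2, r5 -> r0=0x5f
body[4] xor  r5, r4, r3 -> r5=0x53
body[5] mov  r2, #0xa2 -> r2=0xa2
body[6] add  r3, r5, #55 -> r3=0x8a
epilogue: pop r6=0xc2, sp=0xbd
epilogue: pop r2=0x75, sp=0xbe
epilogue: pop r0=0xfc, sp=0xbf
r0 is callee-saved -> restored

REG = 0xfc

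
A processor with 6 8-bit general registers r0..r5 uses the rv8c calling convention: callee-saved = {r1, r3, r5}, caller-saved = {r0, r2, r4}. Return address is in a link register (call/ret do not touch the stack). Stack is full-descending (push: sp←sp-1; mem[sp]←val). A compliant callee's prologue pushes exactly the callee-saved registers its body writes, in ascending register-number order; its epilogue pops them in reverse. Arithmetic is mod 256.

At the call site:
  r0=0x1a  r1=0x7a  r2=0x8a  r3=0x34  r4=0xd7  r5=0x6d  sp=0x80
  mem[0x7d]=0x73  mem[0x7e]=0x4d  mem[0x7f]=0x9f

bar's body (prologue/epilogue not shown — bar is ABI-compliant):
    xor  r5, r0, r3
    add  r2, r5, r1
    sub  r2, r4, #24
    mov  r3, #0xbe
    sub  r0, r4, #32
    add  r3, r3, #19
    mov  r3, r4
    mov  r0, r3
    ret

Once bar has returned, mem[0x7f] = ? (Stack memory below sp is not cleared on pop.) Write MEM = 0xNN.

MEM = 0x34

prologue: push r3 -> mem[0x7f]=0x34, sp=0x7f
prologue: push r5 -> mem[0x7e]=0x6d, sp=0x7e
body[0] xor  r5, r0, r3 -> r5=0x2e
body[1] add  r2, r5, r1 -> r2=0xa8
body[2] sub  r2, r4, #24 -> r2=0xbf
body[3] mov  r3, #0xbe -> r3=0xbe
body[4] sub  r0, r4, #32 -> r0=0xb7
body[5] add  r3, r3, #19 -> r3=0xd1
body[6] mov  r3, r4 -> r3=0xd7
body[7] mov  r0, r3 -> r0=0xd7
epilogue: pop r5=0x6d, sp=0x7f
epilogue: pop r3=0x34, sp=0x80
prologue pushed ['r3', 'r5'] at ['0x7f', '0x7e']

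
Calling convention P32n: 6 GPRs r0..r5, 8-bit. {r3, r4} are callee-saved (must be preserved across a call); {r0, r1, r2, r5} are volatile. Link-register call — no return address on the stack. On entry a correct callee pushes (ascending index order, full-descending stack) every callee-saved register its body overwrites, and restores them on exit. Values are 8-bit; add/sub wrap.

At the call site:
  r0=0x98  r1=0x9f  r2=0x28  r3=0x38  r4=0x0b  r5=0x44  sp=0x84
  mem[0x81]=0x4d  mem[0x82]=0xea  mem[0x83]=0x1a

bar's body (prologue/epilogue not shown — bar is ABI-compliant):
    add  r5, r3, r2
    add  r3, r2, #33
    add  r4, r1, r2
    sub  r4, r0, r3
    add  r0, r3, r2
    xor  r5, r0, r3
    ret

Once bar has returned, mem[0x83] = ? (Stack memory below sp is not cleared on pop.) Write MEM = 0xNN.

MEM = 0x38

prologue: push r3 -> mem[0x83]=0x38, sp=0x83
prologue: push r4 -> mem[0x82]=0x0b, sp=0x82
body[0] add  r5, r3, r2 -> r5=0x60
body[1] add  r3, r2, #33 -> r3=0x49
body[2] add  r4, r1, r2 -> r4=0xc7
body[3] sub  r4, r0, r3 -> r4=0x4f
body[4] add  r0, r3, r2 -> r0=0x71
body[5] xor  r5, r0, r3 -> r5=0x38
epilogue: pop r4=0x0b, sp=0x83
epilogue: pop r3=0x38, sp=0x84
prologue pushed ['r3', 'r4'] at ['0x83', '0x82']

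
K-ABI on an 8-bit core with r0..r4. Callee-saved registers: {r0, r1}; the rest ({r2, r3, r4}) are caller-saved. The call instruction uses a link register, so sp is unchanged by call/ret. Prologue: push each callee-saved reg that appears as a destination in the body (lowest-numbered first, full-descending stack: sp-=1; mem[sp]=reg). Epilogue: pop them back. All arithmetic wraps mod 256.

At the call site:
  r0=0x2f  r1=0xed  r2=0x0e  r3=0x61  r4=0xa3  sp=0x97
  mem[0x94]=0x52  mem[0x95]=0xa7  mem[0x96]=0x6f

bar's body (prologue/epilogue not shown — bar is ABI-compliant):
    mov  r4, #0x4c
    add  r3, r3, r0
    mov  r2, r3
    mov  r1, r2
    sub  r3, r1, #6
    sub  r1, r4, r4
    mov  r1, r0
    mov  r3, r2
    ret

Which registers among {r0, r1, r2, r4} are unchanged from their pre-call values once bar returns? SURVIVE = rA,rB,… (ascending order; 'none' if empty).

SURVIVE = r0,r1

prologue: push r1 -> mem[0x96]=0xed, sp=0x96
body[0] mov  r4, #0x4c -> r4=0x4c
body[1] add  r3, r3, r0 -> r3=0x90
body[2] mov  r2, r3 -> r2=0x90
body[3] mov  r1, r2 -> r1=0x90
body[4] sub  r3, r1, #6 -> r3=0x8a
body[5] sub  r1, r4, r4 -> r1=0x00
body[6] mov  r1, r0 -> r1=0x2f
body[7] mov  r3, r2 -> r3=0x90
epilogue: pop r1=0xed, sp=0x97
r0: callee-saved, written=False
r1: callee-saved, written=True
r2: caller-saved, written=True
r4: caller-saved, written=True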